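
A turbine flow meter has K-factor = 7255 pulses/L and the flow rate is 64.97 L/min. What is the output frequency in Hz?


Frequency = K * Q / 60 (converting L/min to L/s).
f = 7255 * 64.97 / 60
f = 471357.35 / 60
f = 7855.96 Hz

7855.96 Hz


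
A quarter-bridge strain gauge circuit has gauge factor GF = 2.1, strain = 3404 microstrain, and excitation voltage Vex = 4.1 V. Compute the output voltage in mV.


Quarter bridge output: Vout = (GF * epsilon * Vex) / 4.
Vout = (2.1 * 3404e-6 * 4.1) / 4
Vout = 0.02930844 / 4 V
Vout = 0.00732711 V = 7.3271 mV

7.3271 mV


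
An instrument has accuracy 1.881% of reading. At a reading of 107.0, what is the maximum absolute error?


Absolute error = (accuracy% / 100) * reading.
Error = (1.881 / 100) * 107.0
Error = 0.01881 * 107.0
Error = 2.0127

2.0127


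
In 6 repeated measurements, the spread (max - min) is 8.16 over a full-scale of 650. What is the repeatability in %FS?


Repeatability = (spread / full scale) * 100%.
R = (8.16 / 650) * 100
R = 1.255 %FS

1.255 %FS


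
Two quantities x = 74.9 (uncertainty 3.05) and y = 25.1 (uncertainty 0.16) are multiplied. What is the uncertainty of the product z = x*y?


For a product z = x*y, the relative uncertainty is:
uz/z = sqrt((ux/x)^2 + (uy/y)^2)
Relative uncertainties: ux/x = 3.05/74.9 = 0.040721
uy/y = 0.16/25.1 = 0.006375
z = 74.9 * 25.1 = 1880.0
uz = 1880.0 * sqrt(0.040721^2 + 0.006375^2) = 77.487

77.487


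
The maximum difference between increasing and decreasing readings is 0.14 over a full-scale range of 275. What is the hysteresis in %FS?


Hysteresis = (max difference / full scale) * 100%.
H = (0.14 / 275) * 100
H = 0.051 %FS

0.051 %FS


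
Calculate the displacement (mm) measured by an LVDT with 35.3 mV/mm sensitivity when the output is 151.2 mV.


Displacement = Vout / sensitivity.
d = 151.2 / 35.3
d = 4.283 mm

4.283 mm


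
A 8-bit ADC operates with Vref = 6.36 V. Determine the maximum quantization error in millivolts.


The maximum quantization error is +/- LSB/2.
LSB = Vref / 2^n = 6.36 / 256 = 0.02484375 V
Max error = LSB / 2 = 0.02484375 / 2 = 0.01242188 V
Max error = 12.4219 mV

12.4219 mV


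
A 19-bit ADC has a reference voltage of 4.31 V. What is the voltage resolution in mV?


The resolution (LSB) of an ADC is Vref / 2^n.
LSB = 4.31 / 2^19
LSB = 4.31 / 524288
LSB = 8.22e-06 V = 0.00822067 mV

0.00822067 mV


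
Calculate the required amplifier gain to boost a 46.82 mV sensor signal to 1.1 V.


Gain = Vout / Vin (converting to same units).
G = 1.1 V / 46.82 mV
G = 1100.0 mV / 46.82 mV
G = 23.49

23.49


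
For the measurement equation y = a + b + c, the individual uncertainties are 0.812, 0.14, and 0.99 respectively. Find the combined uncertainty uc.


For a sum of independent quantities, uc = sqrt(u1^2 + u2^2 + u3^2).
uc = sqrt(0.812^2 + 0.14^2 + 0.99^2)
uc = sqrt(0.659344 + 0.0196 + 0.9801)
uc = 1.288

1.288


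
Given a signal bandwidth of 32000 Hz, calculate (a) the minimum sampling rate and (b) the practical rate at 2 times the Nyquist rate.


By Nyquist theorem, fs_min = 2 * fmax.
fs_min = 2 * 32000 = 64000 Hz
Practical rate = 2 * fs_min = 2 * 64000 = 128000 Hz

fs_min = 64000 Hz, fs_practical = 128000 Hz


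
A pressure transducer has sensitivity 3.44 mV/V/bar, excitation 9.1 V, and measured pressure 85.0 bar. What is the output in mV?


Output = sensitivity * Vex * P.
Vout = 3.44 * 9.1 * 85.0
Vout = 31.304 * 85.0
Vout = 2660.84 mV

2660.84 mV


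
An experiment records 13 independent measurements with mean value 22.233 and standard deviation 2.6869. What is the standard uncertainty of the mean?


The standard uncertainty for Type A evaluation is u = s / sqrt(n).
u = 2.6869 / sqrt(13)
u = 2.6869 / 3.6056
u = 0.7452

0.7452


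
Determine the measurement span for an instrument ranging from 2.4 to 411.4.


Span = upper range - lower range.
Span = 411.4 - (2.4)
Span = 409.0

409.0


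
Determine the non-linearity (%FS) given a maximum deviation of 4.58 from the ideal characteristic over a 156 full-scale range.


Linearity error = (max deviation / full scale) * 100%.
Linearity = (4.58 / 156) * 100
Linearity = 2.936 %FS

2.936 %FS


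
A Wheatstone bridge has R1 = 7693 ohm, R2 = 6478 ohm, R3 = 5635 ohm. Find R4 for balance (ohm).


At balance: R1*R4 = R2*R3, so R4 = R2*R3/R1.
R4 = 6478 * 5635 / 7693
R4 = 36503530 / 7693
R4 = 4745.03 ohm

4745.03 ohm


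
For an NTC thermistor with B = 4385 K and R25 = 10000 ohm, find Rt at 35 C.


NTC thermistor equation: Rt = R25 * exp(B * (1/T - 1/T25)).
T in Kelvin: 308.15 K, T25 = 298.15 K
1/T - 1/T25 = 1/308.15 - 1/298.15 = -0.00010884
B * (1/T - 1/T25) = 4385 * -0.00010884 = -0.4773
Rt = 10000 * exp(-0.4773) = 6204.7 ohm

6204.7 ohm


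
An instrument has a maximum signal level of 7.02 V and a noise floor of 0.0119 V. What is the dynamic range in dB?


Dynamic range = 20 * log10(Vmax / Vnoise).
DR = 20 * log10(7.02 / 0.0119)
DR = 20 * log10(589.92)
DR = 55.42 dB

55.42 dB


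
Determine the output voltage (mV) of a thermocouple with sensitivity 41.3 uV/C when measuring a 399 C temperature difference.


The thermocouple output V = sensitivity * dT.
V = 41.3 uV/C * 399 C
V = 16478.7 uV
V = 16.479 mV

16.479 mV


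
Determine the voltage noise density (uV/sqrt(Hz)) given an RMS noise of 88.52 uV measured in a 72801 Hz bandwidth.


Noise spectral density = Vrms / sqrt(BW).
NSD = 88.52 / sqrt(72801)
NSD = 88.52 / 269.8166
NSD = 0.3281 uV/sqrt(Hz)

0.3281 uV/sqrt(Hz)


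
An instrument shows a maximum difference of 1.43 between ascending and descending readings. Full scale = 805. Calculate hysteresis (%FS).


Hysteresis = (max difference / full scale) * 100%.
H = (1.43 / 805) * 100
H = 0.178 %FS

0.178 %FS


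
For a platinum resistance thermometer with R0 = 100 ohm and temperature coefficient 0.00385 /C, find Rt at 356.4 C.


The RTD equation: Rt = R0 * (1 + alpha * T).
Rt = 100 * (1 + 0.00385 * 356.4)
Rt = 100 * (1 + 1.37214)
Rt = 100 * 2.37214
Rt = 237.214 ohm

237.214 ohm


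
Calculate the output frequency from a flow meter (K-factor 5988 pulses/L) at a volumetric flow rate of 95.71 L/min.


Frequency = K * Q / 60 (converting L/min to L/s).
f = 5988 * 95.71 / 60
f = 573111.48 / 60
f = 9551.86 Hz

9551.86 Hz


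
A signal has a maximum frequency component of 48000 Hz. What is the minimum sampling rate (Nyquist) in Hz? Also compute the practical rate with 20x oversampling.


By Nyquist theorem, fs_min = 2 * fmax.
fs_min = 2 * 48000 = 96000 Hz
Practical rate = 20 * fs_min = 20 * 96000 = 1920000 Hz

fs_min = 96000 Hz, fs_practical = 1920000 Hz


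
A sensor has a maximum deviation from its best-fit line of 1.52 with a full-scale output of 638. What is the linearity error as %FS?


Linearity error = (max deviation / full scale) * 100%.
Linearity = (1.52 / 638) * 100
Linearity = 0.238 %FS

0.238 %FS


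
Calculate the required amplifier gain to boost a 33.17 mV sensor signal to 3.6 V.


Gain = Vout / Vin (converting to same units).
G = 3.6 V / 33.17 mV
G = 3600.0 mV / 33.17 mV
G = 108.53

108.53


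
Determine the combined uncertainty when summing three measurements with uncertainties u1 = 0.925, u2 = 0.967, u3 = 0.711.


For a sum of independent quantities, uc = sqrt(u1^2 + u2^2 + u3^2).
uc = sqrt(0.925^2 + 0.967^2 + 0.711^2)
uc = sqrt(0.855625 + 0.935089 + 0.505521)
uc = 1.5153

1.5153


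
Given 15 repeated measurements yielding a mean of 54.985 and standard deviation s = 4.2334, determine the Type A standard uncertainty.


The standard uncertainty for Type A evaluation is u = s / sqrt(n).
u = 4.2334 / sqrt(15)
u = 4.2334 / 3.873
u = 1.0931

1.0931


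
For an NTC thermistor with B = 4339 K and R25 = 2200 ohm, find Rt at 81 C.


NTC thermistor equation: Rt = R25 * exp(B * (1/T - 1/T25)).
T in Kelvin: 354.15 K, T25 = 298.15 K
1/T - 1/T25 = 1/354.15 - 1/298.15 = -0.00053035
B * (1/T - 1/T25) = 4339 * -0.00053035 = -2.3012
Rt = 2200 * exp(-2.3012) = 220.3 ohm

220.3 ohm


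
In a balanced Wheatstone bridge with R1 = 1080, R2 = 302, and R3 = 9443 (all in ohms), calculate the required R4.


At balance: R1*R4 = R2*R3, so R4 = R2*R3/R1.
R4 = 302 * 9443 / 1080
R4 = 2851786 / 1080
R4 = 2640.54 ohm

2640.54 ohm


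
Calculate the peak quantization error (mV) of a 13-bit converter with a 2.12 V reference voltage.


The maximum quantization error is +/- LSB/2.
LSB = Vref / 2^n = 2.12 / 8192 = 0.00025879 V
Max error = LSB / 2 = 0.00025879 / 2 = 0.00012939 V
Max error = 0.1294 mV

0.1294 mV


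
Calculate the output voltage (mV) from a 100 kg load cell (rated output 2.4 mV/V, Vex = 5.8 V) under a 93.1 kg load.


Vout = rated_output * Vex * (load / capacity).
Vout = 2.4 * 5.8 * (93.1 / 100)
Vout = 2.4 * 5.8 * 0.931
Vout = 12.96 mV

12.96 mV


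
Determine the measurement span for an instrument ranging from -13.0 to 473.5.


Span = upper range - lower range.
Span = 473.5 - (-13.0)
Span = 486.5

486.5


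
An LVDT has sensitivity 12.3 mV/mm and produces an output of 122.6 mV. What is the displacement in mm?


Displacement = Vout / sensitivity.
d = 122.6 / 12.3
d = 9.967 mm

9.967 mm


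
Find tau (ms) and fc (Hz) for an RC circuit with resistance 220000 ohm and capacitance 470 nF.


Time constant: tau = R * C.
tau = 220000 * 4.70e-07 = 0.1034 s
tau = 103.4 ms
Cutoff frequency: fc = 1 / (2*pi*R*C).
fc = 1 / (2*pi*0.1034) = 1.54 Hz

tau = 103.4 ms, fc = 1.54 Hz


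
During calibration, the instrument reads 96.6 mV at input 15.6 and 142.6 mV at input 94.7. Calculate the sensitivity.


Sensitivity = (y2 - y1) / (x2 - x1).
S = (142.6 - 96.6) / (94.7 - 15.6)
S = 46.0 / 79.1
S = 0.5815 mV/unit

0.5815 mV/unit


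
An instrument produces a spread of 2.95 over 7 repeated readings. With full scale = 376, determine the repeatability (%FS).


Repeatability = (spread / full scale) * 100%.
R = (2.95 / 376) * 100
R = 0.785 %FS

0.785 %FS


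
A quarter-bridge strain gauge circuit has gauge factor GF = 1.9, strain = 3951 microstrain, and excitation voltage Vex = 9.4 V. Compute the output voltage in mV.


Quarter bridge output: Vout = (GF * epsilon * Vex) / 4.
Vout = (1.9 * 3951e-6 * 9.4) / 4
Vout = 0.07056486 / 4 V
Vout = 0.01764121 V = 17.6412 mV

17.6412 mV


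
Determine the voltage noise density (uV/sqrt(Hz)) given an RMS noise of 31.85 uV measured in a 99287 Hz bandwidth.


Noise spectral density = Vrms / sqrt(BW).
NSD = 31.85 / sqrt(99287)
NSD = 31.85 / 315.0984
NSD = 0.1011 uV/sqrt(Hz)

0.1011 uV/sqrt(Hz)


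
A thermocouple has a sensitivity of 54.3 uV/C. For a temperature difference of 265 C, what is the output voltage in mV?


The thermocouple output V = sensitivity * dT.
V = 54.3 uV/C * 265 C
V = 14389.5 uV
V = 14.389 mV

14.389 mV


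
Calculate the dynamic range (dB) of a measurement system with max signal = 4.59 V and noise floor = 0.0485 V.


Dynamic range = 20 * log10(Vmax / Vnoise).
DR = 20 * log10(4.59 / 0.0485)
DR = 20 * log10(94.64)
DR = 39.52 dB

39.52 dB


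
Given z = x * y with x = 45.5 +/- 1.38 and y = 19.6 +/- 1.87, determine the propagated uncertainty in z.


For a product z = x*y, the relative uncertainty is:
uz/z = sqrt((ux/x)^2 + (uy/y)^2)
Relative uncertainties: ux/x = 1.38/45.5 = 0.03033
uy/y = 1.87/19.6 = 0.095408
z = 45.5 * 19.6 = 891.8
uz = 891.8 * sqrt(0.03033^2 + 0.095408^2) = 89.281

89.281


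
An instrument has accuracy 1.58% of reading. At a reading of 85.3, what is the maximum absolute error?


Absolute error = (accuracy% / 100) * reading.
Error = (1.58 / 100) * 85.3
Error = 0.0158 * 85.3
Error = 1.3477

1.3477


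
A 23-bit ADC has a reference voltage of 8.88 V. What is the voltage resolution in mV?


The resolution (LSB) of an ADC is Vref / 2^n.
LSB = 8.88 / 2^23
LSB = 8.88 / 8388608
LSB = 1.06e-06 V = 0.00105858 mV

0.00105858 mV


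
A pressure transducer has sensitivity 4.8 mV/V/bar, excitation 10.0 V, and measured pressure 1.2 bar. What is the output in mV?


Output = sensitivity * Vex * P.
Vout = 4.8 * 10.0 * 1.2
Vout = 48.0 * 1.2
Vout = 57.6 mV

57.6 mV


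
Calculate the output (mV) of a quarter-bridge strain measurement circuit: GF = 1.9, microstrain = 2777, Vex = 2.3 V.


Quarter bridge output: Vout = (GF * epsilon * Vex) / 4.
Vout = (1.9 * 2777e-6 * 2.3) / 4
Vout = 0.01213549 / 4 V
Vout = 0.00303387 V = 3.0339 mV

3.0339 mV


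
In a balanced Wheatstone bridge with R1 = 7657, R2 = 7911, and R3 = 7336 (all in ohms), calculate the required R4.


At balance: R1*R4 = R2*R3, so R4 = R2*R3/R1.
R4 = 7911 * 7336 / 7657
R4 = 58035096 / 7657
R4 = 7579.35 ohm

7579.35 ohm


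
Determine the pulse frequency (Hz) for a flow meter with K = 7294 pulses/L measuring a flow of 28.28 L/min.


Frequency = K * Q / 60 (converting L/min to L/s).
f = 7294 * 28.28 / 60
f = 206274.32 / 60
f = 3437.91 Hz

3437.91 Hz


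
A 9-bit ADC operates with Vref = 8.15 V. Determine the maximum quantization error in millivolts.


The maximum quantization error is +/- LSB/2.
LSB = Vref / 2^n = 8.15 / 512 = 0.01591797 V
Max error = LSB / 2 = 0.01591797 / 2 = 0.00795898 V
Max error = 7.959 mV

7.959 mV


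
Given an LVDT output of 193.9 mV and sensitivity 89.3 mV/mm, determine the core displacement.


Displacement = Vout / sensitivity.
d = 193.9 / 89.3
d = 2.171 mm

2.171 mm


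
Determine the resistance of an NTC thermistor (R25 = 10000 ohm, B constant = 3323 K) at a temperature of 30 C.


NTC thermistor equation: Rt = R25 * exp(B * (1/T - 1/T25)).
T in Kelvin: 303.15 K, T25 = 298.15 K
1/T - 1/T25 = 1/303.15 - 1/298.15 = -5.532e-05
B * (1/T - 1/T25) = 3323 * -5.532e-05 = -0.1838
Rt = 10000 * exp(-0.1838) = 8320.8 ohm

8320.8 ohm


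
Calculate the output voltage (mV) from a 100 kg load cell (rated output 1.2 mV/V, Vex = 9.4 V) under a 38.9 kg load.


Vout = rated_output * Vex * (load / capacity).
Vout = 1.2 * 9.4 * (38.9 / 100)
Vout = 1.2 * 9.4 * 0.389
Vout = 4.388 mV

4.388 mV


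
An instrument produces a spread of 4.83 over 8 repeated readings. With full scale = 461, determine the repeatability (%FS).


Repeatability = (spread / full scale) * 100%.
R = (4.83 / 461) * 100
R = 1.048 %FS

1.048 %FS


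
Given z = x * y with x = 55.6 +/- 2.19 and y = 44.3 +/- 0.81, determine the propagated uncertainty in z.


For a product z = x*y, the relative uncertainty is:
uz/z = sqrt((ux/x)^2 + (uy/y)^2)
Relative uncertainties: ux/x = 2.19/55.6 = 0.039388
uy/y = 0.81/44.3 = 0.018284
z = 55.6 * 44.3 = 2463.1
uz = 2463.1 * sqrt(0.039388^2 + 0.018284^2) = 106.96

106.96


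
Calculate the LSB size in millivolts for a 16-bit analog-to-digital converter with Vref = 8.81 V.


The resolution (LSB) of an ADC is Vref / 2^n.
LSB = 8.81 / 2^16
LSB = 8.81 / 65536
LSB = 0.00013443 V = 0.13442993 mV

0.13442993 mV


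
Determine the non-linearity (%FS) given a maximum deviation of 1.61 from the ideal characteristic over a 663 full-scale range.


Linearity error = (max deviation / full scale) * 100%.
Linearity = (1.61 / 663) * 100
Linearity = 0.243 %FS

0.243 %FS


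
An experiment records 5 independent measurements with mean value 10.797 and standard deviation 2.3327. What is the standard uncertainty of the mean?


The standard uncertainty for Type A evaluation is u = s / sqrt(n).
u = 2.3327 / sqrt(5)
u = 2.3327 / 2.2361
u = 1.0432

1.0432


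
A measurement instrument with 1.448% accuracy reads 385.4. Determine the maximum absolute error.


Absolute error = (accuracy% / 100) * reading.
Error = (1.448 / 100) * 385.4
Error = 0.01448 * 385.4
Error = 5.5806

5.5806


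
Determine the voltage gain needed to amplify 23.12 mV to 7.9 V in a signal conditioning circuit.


Gain = Vout / Vin (converting to same units).
G = 7.9 V / 23.12 mV
G = 7900.0 mV / 23.12 mV
G = 341.7

341.7


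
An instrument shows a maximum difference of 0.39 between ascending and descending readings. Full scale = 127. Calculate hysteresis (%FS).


Hysteresis = (max difference / full scale) * 100%.
H = (0.39 / 127) * 100
H = 0.307 %FS

0.307 %FS


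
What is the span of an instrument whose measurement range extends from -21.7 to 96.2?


Span = upper range - lower range.
Span = 96.2 - (-21.7)
Span = 117.9

117.9


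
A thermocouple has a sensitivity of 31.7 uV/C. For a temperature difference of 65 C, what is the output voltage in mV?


The thermocouple output V = sensitivity * dT.
V = 31.7 uV/C * 65 C
V = 2060.5 uV
V = 2.061 mV

2.061 mV


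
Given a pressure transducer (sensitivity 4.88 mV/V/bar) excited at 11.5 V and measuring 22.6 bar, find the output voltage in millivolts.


Output = sensitivity * Vex * P.
Vout = 4.88 * 11.5 * 22.6
Vout = 56.12 * 22.6
Vout = 1268.31 mV

1268.31 mV


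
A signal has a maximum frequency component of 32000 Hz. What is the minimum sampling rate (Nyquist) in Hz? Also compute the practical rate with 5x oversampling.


By Nyquist theorem, fs_min = 2 * fmax.
fs_min = 2 * 32000 = 64000 Hz
Practical rate = 5 * fs_min = 5 * 64000 = 320000 Hz

fs_min = 64000 Hz, fs_practical = 320000 Hz


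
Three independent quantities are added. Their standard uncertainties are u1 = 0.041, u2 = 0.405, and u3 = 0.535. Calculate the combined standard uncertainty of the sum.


For a sum of independent quantities, uc = sqrt(u1^2 + u2^2 + u3^2).
uc = sqrt(0.041^2 + 0.405^2 + 0.535^2)
uc = sqrt(0.001681 + 0.164025 + 0.286225)
uc = 0.6723

0.6723


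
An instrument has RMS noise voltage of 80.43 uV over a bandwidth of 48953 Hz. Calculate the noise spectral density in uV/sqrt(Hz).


Noise spectral density = Vrms / sqrt(BW).
NSD = 80.43 / sqrt(48953)
NSD = 80.43 / 221.2532
NSD = 0.3635 uV/sqrt(Hz)

0.3635 uV/sqrt(Hz)


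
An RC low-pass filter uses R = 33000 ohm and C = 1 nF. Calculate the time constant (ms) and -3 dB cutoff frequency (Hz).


Time constant: tau = R * C.
tau = 33000 * 1.00e-09 = 3.3e-05 s
tau = 0.033 ms
Cutoff frequency: fc = 1 / (2*pi*R*C).
fc = 1 / (2*pi*3.3e-05) = 4822.88 Hz

tau = 0.033 ms, fc = 4822.88 Hz


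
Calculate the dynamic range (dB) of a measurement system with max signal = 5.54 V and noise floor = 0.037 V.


Dynamic range = 20 * log10(Vmax / Vnoise).
DR = 20 * log10(5.54 / 0.037)
DR = 20 * log10(149.73)
DR = 43.51 dB

43.51 dB


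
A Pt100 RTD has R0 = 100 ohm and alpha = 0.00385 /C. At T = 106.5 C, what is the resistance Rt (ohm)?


The RTD equation: Rt = R0 * (1 + alpha * T).
Rt = 100 * (1 + 0.00385 * 106.5)
Rt = 100 * (1 + 0.410025)
Rt = 100 * 1.410025
Rt = 141.002 ohm

141.002 ohm


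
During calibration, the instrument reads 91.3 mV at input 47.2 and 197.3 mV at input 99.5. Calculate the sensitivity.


Sensitivity = (y2 - y1) / (x2 - x1).
S = (197.3 - 91.3) / (99.5 - 47.2)
S = 106.0 / 52.3
S = 2.0268 mV/unit

2.0268 mV/unit


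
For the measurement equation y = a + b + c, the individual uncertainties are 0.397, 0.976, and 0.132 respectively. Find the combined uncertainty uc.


For a sum of independent quantities, uc = sqrt(u1^2 + u2^2 + u3^2).
uc = sqrt(0.397^2 + 0.976^2 + 0.132^2)
uc = sqrt(0.157609 + 0.952576 + 0.017424)
uc = 1.0619

1.0619


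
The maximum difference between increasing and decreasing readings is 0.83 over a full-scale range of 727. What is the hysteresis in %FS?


Hysteresis = (max difference / full scale) * 100%.
H = (0.83 / 727) * 100
H = 0.114 %FS

0.114 %FS


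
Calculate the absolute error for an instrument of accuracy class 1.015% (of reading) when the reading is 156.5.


Absolute error = (accuracy% / 100) * reading.
Error = (1.015 / 100) * 156.5
Error = 0.01015 * 156.5
Error = 1.5885

1.5885


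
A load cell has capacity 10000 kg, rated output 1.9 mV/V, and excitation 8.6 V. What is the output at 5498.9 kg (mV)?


Vout = rated_output * Vex * (load / capacity).
Vout = 1.9 * 8.6 * (5498.9 / 10000)
Vout = 1.9 * 8.6 * 0.54989
Vout = 8.985 mV

8.985 mV


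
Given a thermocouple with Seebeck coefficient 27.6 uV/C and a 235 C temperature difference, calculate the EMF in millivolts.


The thermocouple output V = sensitivity * dT.
V = 27.6 uV/C * 235 C
V = 6486.0 uV
V = 6.486 mV

6.486 mV


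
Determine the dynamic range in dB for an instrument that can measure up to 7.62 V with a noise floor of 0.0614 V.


Dynamic range = 20 * log10(Vmax / Vnoise).
DR = 20 * log10(7.62 / 0.0614)
DR = 20 * log10(124.1)
DR = 41.88 dB

41.88 dB


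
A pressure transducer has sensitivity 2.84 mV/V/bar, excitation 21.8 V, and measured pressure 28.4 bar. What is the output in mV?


Output = sensitivity * Vex * P.
Vout = 2.84 * 21.8 * 28.4
Vout = 61.912 * 28.4
Vout = 1758.3 mV

1758.3 mV


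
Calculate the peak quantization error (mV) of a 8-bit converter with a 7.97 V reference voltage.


The maximum quantization error is +/- LSB/2.
LSB = Vref / 2^n = 7.97 / 256 = 0.03113281 V
Max error = LSB / 2 = 0.03113281 / 2 = 0.01556641 V
Max error = 15.5664 mV

15.5664 mV


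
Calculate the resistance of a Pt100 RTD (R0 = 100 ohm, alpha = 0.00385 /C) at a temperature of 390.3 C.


The RTD equation: Rt = R0 * (1 + alpha * T).
Rt = 100 * (1 + 0.00385 * 390.3)
Rt = 100 * (1 + 1.502655)
Rt = 100 * 2.502655
Rt = 250.265 ohm

250.265 ohm


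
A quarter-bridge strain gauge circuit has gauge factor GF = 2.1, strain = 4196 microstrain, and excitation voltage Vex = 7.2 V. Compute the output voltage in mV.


Quarter bridge output: Vout = (GF * epsilon * Vex) / 4.
Vout = (2.1 * 4196e-6 * 7.2) / 4
Vout = 0.06344352 / 4 V
Vout = 0.01586088 V = 15.8609 mV

15.8609 mV


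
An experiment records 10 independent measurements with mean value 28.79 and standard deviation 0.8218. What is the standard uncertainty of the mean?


The standard uncertainty for Type A evaluation is u = s / sqrt(n).
u = 0.8218 / sqrt(10)
u = 0.8218 / 3.1623
u = 0.2599

0.2599


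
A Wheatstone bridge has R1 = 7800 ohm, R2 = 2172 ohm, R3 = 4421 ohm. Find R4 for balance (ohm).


At balance: R1*R4 = R2*R3, so R4 = R2*R3/R1.
R4 = 2172 * 4421 / 7800
R4 = 9602412 / 7800
R4 = 1231.08 ohm

1231.08 ohm


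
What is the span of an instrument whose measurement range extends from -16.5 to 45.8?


Span = upper range - lower range.
Span = 45.8 - (-16.5)
Span = 62.3

62.3


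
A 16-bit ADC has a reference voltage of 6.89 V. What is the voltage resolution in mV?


The resolution (LSB) of an ADC is Vref / 2^n.
LSB = 6.89 / 2^16
LSB = 6.89 / 65536
LSB = 0.00010513 V = 0.10513306 mV

0.10513306 mV


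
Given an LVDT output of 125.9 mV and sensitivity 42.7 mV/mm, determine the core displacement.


Displacement = Vout / sensitivity.
d = 125.9 / 42.7
d = 2.948 mm

2.948 mm


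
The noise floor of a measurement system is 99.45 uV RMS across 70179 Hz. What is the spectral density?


Noise spectral density = Vrms / sqrt(BW).
NSD = 99.45 / sqrt(70179)
NSD = 99.45 / 264.9132
NSD = 0.3754 uV/sqrt(Hz)

0.3754 uV/sqrt(Hz)


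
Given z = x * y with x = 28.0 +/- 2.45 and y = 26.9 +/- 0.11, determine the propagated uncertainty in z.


For a product z = x*y, the relative uncertainty is:
uz/z = sqrt((ux/x)^2 + (uy/y)^2)
Relative uncertainties: ux/x = 2.45/28.0 = 0.0875
uy/y = 0.11/26.9 = 0.004089
z = 28.0 * 26.9 = 753.2
uz = 753.2 * sqrt(0.0875^2 + 0.004089^2) = 65.977

65.977


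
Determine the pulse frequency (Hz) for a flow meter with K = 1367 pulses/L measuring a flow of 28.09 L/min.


Frequency = K * Q / 60 (converting L/min to L/s).
f = 1367 * 28.09 / 60
f = 38399.03 / 60
f = 639.98 Hz

639.98 Hz


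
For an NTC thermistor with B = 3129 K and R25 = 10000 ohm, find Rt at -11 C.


NTC thermistor equation: Rt = R25 * exp(B * (1/T - 1/T25)).
T in Kelvin: 262.15 K, T25 = 298.15 K
1/T - 1/T25 = 1/262.15 - 1/298.15 = 0.00046059
B * (1/T - 1/T25) = 3129 * 0.00046059 = 1.4412
Rt = 10000 * exp(1.4412) = 42257.5 ohm

42257.5 ohm


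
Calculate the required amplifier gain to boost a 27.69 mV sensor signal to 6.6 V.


Gain = Vout / Vin (converting to same units).
G = 6.6 V / 27.69 mV
G = 6600.0 mV / 27.69 mV
G = 238.35

238.35


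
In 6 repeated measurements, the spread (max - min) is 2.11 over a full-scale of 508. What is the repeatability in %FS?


Repeatability = (spread / full scale) * 100%.
R = (2.11 / 508) * 100
R = 0.415 %FS

0.415 %FS


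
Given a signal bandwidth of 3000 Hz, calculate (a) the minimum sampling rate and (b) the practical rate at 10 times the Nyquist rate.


By Nyquist theorem, fs_min = 2 * fmax.
fs_min = 2 * 3000 = 6000 Hz
Practical rate = 10 * fs_min = 10 * 6000 = 60000 Hz

fs_min = 6000 Hz, fs_practical = 60000 Hz


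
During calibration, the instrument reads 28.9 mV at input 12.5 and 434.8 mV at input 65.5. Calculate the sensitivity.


Sensitivity = (y2 - y1) / (x2 - x1).
S = (434.8 - 28.9) / (65.5 - 12.5)
S = 405.9 / 53.0
S = 7.6585 mV/unit

7.6585 mV/unit


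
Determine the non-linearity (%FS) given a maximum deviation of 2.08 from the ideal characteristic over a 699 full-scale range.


Linearity error = (max deviation / full scale) * 100%.
Linearity = (2.08 / 699) * 100
Linearity = 0.298 %FS

0.298 %FS


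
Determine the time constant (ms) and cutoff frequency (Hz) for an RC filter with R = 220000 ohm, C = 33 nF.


Time constant: tau = R * C.
tau = 220000 * 3.30e-08 = 0.00726 s
tau = 7.26 ms
Cutoff frequency: fc = 1 / (2*pi*R*C).
fc = 1 / (2*pi*0.00726) = 21.92 Hz

tau = 7.26 ms, fc = 21.92 Hz


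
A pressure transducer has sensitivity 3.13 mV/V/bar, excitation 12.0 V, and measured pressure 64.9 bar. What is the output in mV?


Output = sensitivity * Vex * P.
Vout = 3.13 * 12.0 * 64.9
Vout = 37.56 * 64.9
Vout = 2437.64 mV

2437.64 mV


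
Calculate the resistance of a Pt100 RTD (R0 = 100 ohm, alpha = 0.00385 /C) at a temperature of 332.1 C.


The RTD equation: Rt = R0 * (1 + alpha * T).
Rt = 100 * (1 + 0.00385 * 332.1)
Rt = 100 * (1 + 1.278585)
Rt = 100 * 2.278585
Rt = 227.859 ohm

227.859 ohm


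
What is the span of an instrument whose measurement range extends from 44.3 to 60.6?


Span = upper range - lower range.
Span = 60.6 - (44.3)
Span = 16.3

16.3


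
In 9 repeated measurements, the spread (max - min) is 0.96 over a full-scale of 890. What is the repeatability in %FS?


Repeatability = (spread / full scale) * 100%.
R = (0.96 / 890) * 100
R = 0.108 %FS

0.108 %FS


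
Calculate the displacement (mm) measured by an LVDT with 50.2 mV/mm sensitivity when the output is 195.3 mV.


Displacement = Vout / sensitivity.
d = 195.3 / 50.2
d = 3.89 mm

3.89 mm


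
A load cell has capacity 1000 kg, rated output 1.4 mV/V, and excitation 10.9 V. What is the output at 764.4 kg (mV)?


Vout = rated_output * Vex * (load / capacity).
Vout = 1.4 * 10.9 * (764.4 / 1000)
Vout = 1.4 * 10.9 * 0.7644
Vout = 11.665 mV

11.665 mV


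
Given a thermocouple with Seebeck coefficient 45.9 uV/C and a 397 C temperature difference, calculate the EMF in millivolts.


The thermocouple output V = sensitivity * dT.
V = 45.9 uV/C * 397 C
V = 18222.3 uV
V = 18.222 mV

18.222 mV


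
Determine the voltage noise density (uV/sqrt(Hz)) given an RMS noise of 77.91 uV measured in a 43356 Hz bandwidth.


Noise spectral density = Vrms / sqrt(BW).
NSD = 77.91 / sqrt(43356)
NSD = 77.91 / 208.221
NSD = 0.3742 uV/sqrt(Hz)

0.3742 uV/sqrt(Hz)


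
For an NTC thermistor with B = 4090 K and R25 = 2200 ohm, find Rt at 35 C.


NTC thermistor equation: Rt = R25 * exp(B * (1/T - 1/T25)).
T in Kelvin: 308.15 K, T25 = 298.15 K
1/T - 1/T25 = 1/308.15 - 1/298.15 = -0.00010884
B * (1/T - 1/T25) = 4090 * -0.00010884 = -0.4452
Rt = 2200 * exp(-0.4452) = 1409.6 ohm

1409.6 ohm


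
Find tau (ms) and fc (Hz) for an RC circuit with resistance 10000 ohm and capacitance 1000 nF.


Time constant: tau = R * C.
tau = 10000 * 1.00e-06 = 0.01 s
tau = 10.0 ms
Cutoff frequency: fc = 1 / (2*pi*R*C).
fc = 1 / (2*pi*0.01) = 15.92 Hz

tau = 10.0 ms, fc = 15.92 Hz


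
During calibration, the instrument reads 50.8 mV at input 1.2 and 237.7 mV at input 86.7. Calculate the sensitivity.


Sensitivity = (y2 - y1) / (x2 - x1).
S = (237.7 - 50.8) / (86.7 - 1.2)
S = 186.9 / 85.5
S = 2.186 mV/unit

2.186 mV/unit


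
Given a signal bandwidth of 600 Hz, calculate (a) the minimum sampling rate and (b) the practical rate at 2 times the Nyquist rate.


By Nyquist theorem, fs_min = 2 * fmax.
fs_min = 2 * 600 = 1200 Hz
Practical rate = 2 * fs_min = 2 * 1200 = 2400 Hz

fs_min = 1200 Hz, fs_practical = 2400 Hz


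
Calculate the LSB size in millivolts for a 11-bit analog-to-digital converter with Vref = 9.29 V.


The resolution (LSB) of an ADC is Vref / 2^n.
LSB = 9.29 / 2^11
LSB = 9.29 / 2048
LSB = 0.00453613 V = 4.53613281 mV

4.53613281 mV


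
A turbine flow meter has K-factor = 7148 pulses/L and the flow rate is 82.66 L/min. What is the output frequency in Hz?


Frequency = K * Q / 60 (converting L/min to L/s).
f = 7148 * 82.66 / 60
f = 590853.68 / 60
f = 9847.56 Hz

9847.56 Hz


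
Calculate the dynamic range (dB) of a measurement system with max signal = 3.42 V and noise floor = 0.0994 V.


Dynamic range = 20 * log10(Vmax / Vnoise).
DR = 20 * log10(3.42 / 0.0994)
DR = 20 * log10(34.41)
DR = 30.73 dB

30.73 dB


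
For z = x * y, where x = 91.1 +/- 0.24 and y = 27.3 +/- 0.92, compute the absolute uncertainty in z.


For a product z = x*y, the relative uncertainty is:
uz/z = sqrt((ux/x)^2 + (uy/y)^2)
Relative uncertainties: ux/x = 0.24/91.1 = 0.002634
uy/y = 0.92/27.3 = 0.0337
z = 91.1 * 27.3 = 2487.0
uz = 2487.0 * sqrt(0.002634^2 + 0.0337^2) = 84.068

84.068


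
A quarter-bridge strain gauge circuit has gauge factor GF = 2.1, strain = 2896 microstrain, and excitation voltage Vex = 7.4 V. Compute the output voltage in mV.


Quarter bridge output: Vout = (GF * epsilon * Vex) / 4.
Vout = (2.1 * 2896e-6 * 7.4) / 4
Vout = 0.04500384 / 4 V
Vout = 0.01125096 V = 11.251 mV

11.251 mV


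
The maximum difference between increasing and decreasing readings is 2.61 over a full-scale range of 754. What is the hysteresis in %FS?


Hysteresis = (max difference / full scale) * 100%.
H = (2.61 / 754) * 100
H = 0.346 %FS

0.346 %FS


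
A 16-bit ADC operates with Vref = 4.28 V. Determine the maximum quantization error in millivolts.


The maximum quantization error is +/- LSB/2.
LSB = Vref / 2^n = 4.28 / 65536 = 6.531e-05 V
Max error = LSB / 2 = 6.531e-05 / 2 = 3.265e-05 V
Max error = 0.0327 mV

0.0327 mV


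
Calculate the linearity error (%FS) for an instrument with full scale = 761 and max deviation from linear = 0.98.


Linearity error = (max deviation / full scale) * 100%.
Linearity = (0.98 / 761) * 100
Linearity = 0.129 %FS

0.129 %FS


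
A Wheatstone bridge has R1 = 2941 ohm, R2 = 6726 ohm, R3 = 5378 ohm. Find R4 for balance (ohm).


At balance: R1*R4 = R2*R3, so R4 = R2*R3/R1.
R4 = 6726 * 5378 / 2941
R4 = 36172428 / 2941
R4 = 12299.36 ohm

12299.36 ohm


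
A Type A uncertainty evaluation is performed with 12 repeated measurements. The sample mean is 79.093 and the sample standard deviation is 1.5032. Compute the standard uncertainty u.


The standard uncertainty for Type A evaluation is u = s / sqrt(n).
u = 1.5032 / sqrt(12)
u = 1.5032 / 3.4641
u = 0.4339

0.4339


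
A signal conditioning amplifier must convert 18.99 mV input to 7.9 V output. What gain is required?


Gain = Vout / Vin (converting to same units).
G = 7.9 V / 18.99 mV
G = 7900.0 mV / 18.99 mV
G = 416.01

416.01


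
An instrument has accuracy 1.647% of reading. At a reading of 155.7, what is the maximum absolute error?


Absolute error = (accuracy% / 100) * reading.
Error = (1.647 / 100) * 155.7
Error = 0.01647 * 155.7
Error = 2.5644

2.5644


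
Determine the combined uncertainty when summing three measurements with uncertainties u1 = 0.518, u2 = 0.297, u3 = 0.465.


For a sum of independent quantities, uc = sqrt(u1^2 + u2^2 + u3^2).
uc = sqrt(0.518^2 + 0.297^2 + 0.465^2)
uc = sqrt(0.268324 + 0.088209 + 0.216225)
uc = 0.7568

0.7568


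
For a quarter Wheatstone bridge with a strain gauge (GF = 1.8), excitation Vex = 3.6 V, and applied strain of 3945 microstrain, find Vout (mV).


Quarter bridge output: Vout = (GF * epsilon * Vex) / 4.
Vout = (1.8 * 3945e-6 * 3.6) / 4
Vout = 0.0255636 / 4 V
Vout = 0.0063909 V = 6.3909 mV

6.3909 mV


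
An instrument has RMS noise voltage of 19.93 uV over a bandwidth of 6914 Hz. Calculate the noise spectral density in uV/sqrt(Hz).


Noise spectral density = Vrms / sqrt(BW).
NSD = 19.93 / sqrt(6914)
NSD = 19.93 / 83.1505
NSD = 0.2397 uV/sqrt(Hz)

0.2397 uV/sqrt(Hz)


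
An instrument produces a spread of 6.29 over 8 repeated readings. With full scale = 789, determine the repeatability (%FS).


Repeatability = (spread / full scale) * 100%.
R = (6.29 / 789) * 100
R = 0.797 %FS

0.797 %FS


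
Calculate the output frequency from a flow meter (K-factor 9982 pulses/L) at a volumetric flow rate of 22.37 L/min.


Frequency = K * Q / 60 (converting L/min to L/s).
f = 9982 * 22.37 / 60
f = 223297.34 / 60
f = 3721.62 Hz

3721.62 Hz


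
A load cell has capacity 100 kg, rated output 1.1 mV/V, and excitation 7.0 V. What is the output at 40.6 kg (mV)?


Vout = rated_output * Vex * (load / capacity).
Vout = 1.1 * 7.0 * (40.6 / 100)
Vout = 1.1 * 7.0 * 0.406
Vout = 3.126 mV

3.126 mV


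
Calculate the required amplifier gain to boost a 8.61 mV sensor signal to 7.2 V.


Gain = Vout / Vin (converting to same units).
G = 7.2 V / 8.61 mV
G = 7200.0 mV / 8.61 mV
G = 836.24

836.24


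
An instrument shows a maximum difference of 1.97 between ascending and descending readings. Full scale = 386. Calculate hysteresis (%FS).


Hysteresis = (max difference / full scale) * 100%.
H = (1.97 / 386) * 100
H = 0.51 %FS

0.51 %FS


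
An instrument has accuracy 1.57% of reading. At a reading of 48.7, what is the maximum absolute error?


Absolute error = (accuracy% / 100) * reading.
Error = (1.57 / 100) * 48.7
Error = 0.0157 * 48.7
Error = 0.7646

0.7646


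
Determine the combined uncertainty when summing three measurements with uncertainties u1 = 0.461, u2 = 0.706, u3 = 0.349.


For a sum of independent quantities, uc = sqrt(u1^2 + u2^2 + u3^2).
uc = sqrt(0.461^2 + 0.706^2 + 0.349^2)
uc = sqrt(0.212521 + 0.498436 + 0.121801)
uc = 0.9126

0.9126


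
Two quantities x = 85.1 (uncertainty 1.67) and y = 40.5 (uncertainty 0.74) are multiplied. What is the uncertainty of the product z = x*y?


For a product z = x*y, the relative uncertainty is:
uz/z = sqrt((ux/x)^2 + (uy/y)^2)
Relative uncertainties: ux/x = 1.67/85.1 = 0.019624
uy/y = 0.74/40.5 = 0.018272
z = 85.1 * 40.5 = 3446.5
uz = 3446.5 * sqrt(0.019624^2 + 0.018272^2) = 92.413

92.413


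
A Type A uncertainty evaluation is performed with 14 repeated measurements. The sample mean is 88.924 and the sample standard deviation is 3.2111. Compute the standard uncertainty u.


The standard uncertainty for Type A evaluation is u = s / sqrt(n).
u = 3.2111 / sqrt(14)
u = 3.2111 / 3.7417
u = 0.8582

0.8582


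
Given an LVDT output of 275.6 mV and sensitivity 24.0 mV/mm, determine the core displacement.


Displacement = Vout / sensitivity.
d = 275.6 / 24.0
d = 11.483 mm

11.483 mm


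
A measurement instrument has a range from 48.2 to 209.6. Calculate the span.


Span = upper range - lower range.
Span = 209.6 - (48.2)
Span = 161.4

161.4


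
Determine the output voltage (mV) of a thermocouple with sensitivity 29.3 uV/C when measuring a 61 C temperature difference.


The thermocouple output V = sensitivity * dT.
V = 29.3 uV/C * 61 C
V = 1787.3 uV
V = 1.787 mV

1.787 mV


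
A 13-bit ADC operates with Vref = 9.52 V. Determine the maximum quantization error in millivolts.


The maximum quantization error is +/- LSB/2.
LSB = Vref / 2^n = 9.52 / 8192 = 0.00116211 V
Max error = LSB / 2 = 0.00116211 / 2 = 0.00058105 V
Max error = 0.5811 mV

0.5811 mV


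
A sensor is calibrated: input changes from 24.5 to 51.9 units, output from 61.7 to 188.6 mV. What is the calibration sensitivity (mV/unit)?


Sensitivity = (y2 - y1) / (x2 - x1).
S = (188.6 - 61.7) / (51.9 - 24.5)
S = 126.9 / 27.4
S = 4.6314 mV/unit

4.6314 mV/unit


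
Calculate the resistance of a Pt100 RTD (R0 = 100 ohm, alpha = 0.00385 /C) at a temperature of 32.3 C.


The RTD equation: Rt = R0 * (1 + alpha * T).
Rt = 100 * (1 + 0.00385 * 32.3)
Rt = 100 * (1 + 0.124355)
Rt = 100 * 1.124355
Rt = 112.436 ohm

112.436 ohm


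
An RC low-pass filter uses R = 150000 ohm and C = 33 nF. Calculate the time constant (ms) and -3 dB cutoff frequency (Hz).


Time constant: tau = R * C.
tau = 150000 * 3.30e-08 = 0.00495 s
tau = 4.95 ms
Cutoff frequency: fc = 1 / (2*pi*R*C).
fc = 1 / (2*pi*0.00495) = 32.15 Hz

tau = 4.95 ms, fc = 32.15 Hz


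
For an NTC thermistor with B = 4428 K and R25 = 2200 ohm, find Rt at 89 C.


NTC thermistor equation: Rt = R25 * exp(B * (1/T - 1/T25)).
T in Kelvin: 362.15 K, T25 = 298.15 K
1/T - 1/T25 = 1/362.15 - 1/298.15 = -0.00059273
B * (1/T - 1/T25) = 4428 * -0.00059273 = -2.6246
Rt = 2200 * exp(-2.6246) = 159.4 ohm

159.4 ohm


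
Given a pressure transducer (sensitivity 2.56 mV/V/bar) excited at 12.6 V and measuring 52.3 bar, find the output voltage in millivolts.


Output = sensitivity * Vex * P.
Vout = 2.56 * 12.6 * 52.3
Vout = 32.256 * 52.3
Vout = 1686.99 mV

1686.99 mV


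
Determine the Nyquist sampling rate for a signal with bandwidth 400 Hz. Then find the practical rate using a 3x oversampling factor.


By Nyquist theorem, fs_min = 2 * fmax.
fs_min = 2 * 400 = 800 Hz
Practical rate = 3 * fs_min = 3 * 800 = 2400 Hz

fs_min = 800 Hz, fs_practical = 2400 Hz


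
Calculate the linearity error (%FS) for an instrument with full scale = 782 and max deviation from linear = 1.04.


Linearity error = (max deviation / full scale) * 100%.
Linearity = (1.04 / 782) * 100
Linearity = 0.133 %FS

0.133 %FS


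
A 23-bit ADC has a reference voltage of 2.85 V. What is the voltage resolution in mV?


The resolution (LSB) of an ADC is Vref / 2^n.
LSB = 2.85 / 2^23
LSB = 2.85 / 8388608
LSB = 3.4e-07 V = 0.00033975 mV

0.00033975 mV


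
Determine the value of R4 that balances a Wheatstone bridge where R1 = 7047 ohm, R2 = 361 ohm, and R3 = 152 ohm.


At balance: R1*R4 = R2*R3, so R4 = R2*R3/R1.
R4 = 361 * 152 / 7047
R4 = 54872 / 7047
R4 = 7.79 ohm

7.79 ohm


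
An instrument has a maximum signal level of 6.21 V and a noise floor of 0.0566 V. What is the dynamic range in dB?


Dynamic range = 20 * log10(Vmax / Vnoise).
DR = 20 * log10(6.21 / 0.0566)
DR = 20 * log10(109.72)
DR = 40.81 dB

40.81 dB


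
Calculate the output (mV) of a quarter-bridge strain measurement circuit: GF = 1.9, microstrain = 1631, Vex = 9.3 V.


Quarter bridge output: Vout = (GF * epsilon * Vex) / 4.
Vout = (1.9 * 1631e-6 * 9.3) / 4
Vout = 0.02881977 / 4 V
Vout = 0.00720494 V = 7.2049 mV

7.2049 mV


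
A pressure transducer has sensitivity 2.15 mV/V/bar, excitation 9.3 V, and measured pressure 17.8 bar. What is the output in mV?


Output = sensitivity * Vex * P.
Vout = 2.15 * 9.3 * 17.8
Vout = 19.995 * 17.8
Vout = 355.91 mV

355.91 mV


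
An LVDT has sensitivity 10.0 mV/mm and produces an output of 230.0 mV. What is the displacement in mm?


Displacement = Vout / sensitivity.
d = 230.0 / 10.0
d = 23.0 mm

23.0 mm


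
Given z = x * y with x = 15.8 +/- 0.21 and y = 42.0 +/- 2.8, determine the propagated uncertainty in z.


For a product z = x*y, the relative uncertainty is:
uz/z = sqrt((ux/x)^2 + (uy/y)^2)
Relative uncertainties: ux/x = 0.21/15.8 = 0.013291
uy/y = 2.8/42.0 = 0.066667
z = 15.8 * 42.0 = 663.6
uz = 663.6 * sqrt(0.013291^2 + 0.066667^2) = 45.111

45.111


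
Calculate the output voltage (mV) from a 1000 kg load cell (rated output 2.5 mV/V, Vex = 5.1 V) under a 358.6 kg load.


Vout = rated_output * Vex * (load / capacity).
Vout = 2.5 * 5.1 * (358.6 / 1000)
Vout = 2.5 * 5.1 * 0.3586
Vout = 4.572 mV

4.572 mV
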